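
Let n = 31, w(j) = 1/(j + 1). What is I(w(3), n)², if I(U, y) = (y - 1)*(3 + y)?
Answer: 1040400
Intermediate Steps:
w(j) = 1/(1 + j)
I(U, y) = (-1 + y)*(3 + y)
I(w(3), n)² = (-3 + 31² + 2*31)² = (-3 + 961 + 62)² = 1020² = 1040400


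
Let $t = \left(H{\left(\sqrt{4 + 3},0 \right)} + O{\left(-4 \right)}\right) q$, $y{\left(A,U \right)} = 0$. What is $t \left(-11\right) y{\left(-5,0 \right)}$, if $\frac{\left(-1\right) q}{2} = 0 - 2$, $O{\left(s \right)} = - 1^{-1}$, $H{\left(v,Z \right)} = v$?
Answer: $0$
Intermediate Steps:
$O{\left(s \right)} = -1$ ($O{\left(s \right)} = \left(-1\right) 1 = -1$)
$q = 4$ ($q = - 2 \left(0 - 2\right) = \left(-2\right) \left(-2\right) = 4$)
$t = -4 + 4 \sqrt{7}$ ($t = \left(\sqrt{4 + 3} - 1\right) 4 = \left(\sqrt{7} - 1\right) 4 = \left(-1 + \sqrt{7}\right) 4 = -4 + 4 \sqrt{7} \approx 6.583$)
$t \left(-11\right) y{\left(-5,0 \right)} = \left(-4 + 4 \sqrt{7}\right) \left(-11\right) 0 = \left(44 - 44 \sqrt{7}\right) 0 = 0$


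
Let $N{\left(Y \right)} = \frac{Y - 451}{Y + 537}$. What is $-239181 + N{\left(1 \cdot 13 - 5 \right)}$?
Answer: $- \frac{130354088}{545} \approx -2.3918 \cdot 10^{5}$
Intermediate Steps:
$N{\left(Y \right)} = \frac{-451 + Y}{537 + Y}$
$-239181 + N{\left(1 \cdot 13 - 5 \right)} = -239181 + \frac{-451 + \left(1 \cdot 13 - 5\right)}{537 + \left(1 \cdot 13 - 5\right)} = -239181 + \frac{-451 + \left(13 - 5\right)}{537 + \left(13 - 5\right)} = -239181 + \frac{-451 + 8}{537 + 8} = -239181 + \frac{1}{545} \left(-443\right) = -239181 - \frac{443}{545} = - \frac{130354088}{545}$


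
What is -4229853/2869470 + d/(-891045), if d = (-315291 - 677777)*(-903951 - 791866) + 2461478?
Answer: -107386112479915297/56818375470 ≈ -1.8900e+6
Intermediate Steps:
d = 1684064058034 (d = -993068*(-1695817) + 2461478 = 1684061596556 + 2461478 = 1684064058034)
-4229853/2869470 + d/(-891045) = -4229853/2869470 + 1684064058034/(-891045) = -4229853*1/2869470 + 1684064058034*(-1/891045) = -1409951/956490 - 1684064058034/891045 = -107386112479915297/56818375470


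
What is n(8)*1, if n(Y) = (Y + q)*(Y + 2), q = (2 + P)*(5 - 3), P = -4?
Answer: 40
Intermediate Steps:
q = -4 (q = (2 - 4)*(5 - 3) = -2*2 = -4)
n(Y) = (-4 + Y)*(2 + Y) (n(Y) = (Y - 4)*(Y + 2) = (-4 + Y)*(2 + Y))
n(8)*1 = (-8 + 8² - 2*8)*1 = (-8 + 64 - 16)*1 = 40*1 = 40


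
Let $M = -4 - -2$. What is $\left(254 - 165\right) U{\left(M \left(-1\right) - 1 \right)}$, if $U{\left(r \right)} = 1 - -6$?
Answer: $623$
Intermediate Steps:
$M = -2$ ($M = -4 + 2 = -2$)
$U{\left(r \right)} = 7$ ($U{\left(r \right)} = 1 + 6 = 7$)
$\left(254 - 165\right) U{\left(M \left(-1\right) - 1 \right)} = \left(254 - 165\right) 7 = 89 \cdot 7 = 623$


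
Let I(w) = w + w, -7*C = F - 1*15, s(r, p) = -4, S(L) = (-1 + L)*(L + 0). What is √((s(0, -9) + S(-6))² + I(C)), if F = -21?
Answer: 2*√17815/7 ≈ 38.135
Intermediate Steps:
S(L) = L*(-1 + L) (S(L) = (-1 + L)*L = L*(-1 + L))
C = 36/7 (C = -(-21 - 1*15)/7 = -(-21 - 15)/7 = -⅐*(-36) = 36/7 ≈ 5.1429)
I(w) = 2*w
√((s(0, -9) + S(-6))² + I(C)) = √((-4 - 6*(-1 - 6))² + 2*(36/7)) = √((-4 - 6*(-7))² + 72/7) = √((-4 + 42)² + 72/7) = √(38² + 72/7) = √(1444 + 72/7) = √(10180/7) = 2*√17815/7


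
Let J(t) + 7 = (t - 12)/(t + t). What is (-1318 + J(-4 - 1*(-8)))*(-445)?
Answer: 590070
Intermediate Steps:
J(t) = -7 + (-12 + t)/(2*t) (J(t) = -7 + (t - 12)/(t + t) = -7 + (-12 + t)/((2*t)) = -7 + (-12 + t)*(1/(2*t)) = -7 + (-12 + t)/(2*t))
(-1318 + J(-4 - 1*(-8)))*(-445) = (-1318 + (-13/2 - 6/(-4 - 1*(-8))))*(-445) = (-1318 + (-13/2 - 6/(-4 + 8)))*(-445) = (-1318 + (-13/2 - 6/4))*(-445) = (-1318 + (-13/2 - 6*1/4))*(-445) = (-1318 + (-13/2 - 3/2))*(-445) = (-1318 - 8)*(-445) = -1326*(-445) = 590070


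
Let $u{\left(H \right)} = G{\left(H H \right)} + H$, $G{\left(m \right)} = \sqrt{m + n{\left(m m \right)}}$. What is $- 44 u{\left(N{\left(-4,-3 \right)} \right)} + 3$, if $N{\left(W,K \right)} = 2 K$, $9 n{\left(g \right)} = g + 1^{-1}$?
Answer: $267 - \frac{44 \sqrt{1621}}{3} \approx -323.5$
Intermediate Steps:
$n{\left(g \right)} = \frac{1}{9} + \frac{g}{9}$ ($n{\left(g \right)} = \frac{g + 1^{-1}}{9} = \frac{g + 1}{9} = \frac{1 + g}{9} = \frac{1}{9} + \frac{g}{9}$)
$G{\left(m \right)} = \sqrt{\frac{1}{9} + m + \frac{m^{2}}{9}}$ ($G{\left(m \right)} = \sqrt{m + \left(\frac{1}{9} + \frac{m m}{9}\right)} = \sqrt{m + \left(\frac{1}{9} + \frac{m^{2}}{9}\right)} = \sqrt{\frac{1}{9} + m + \frac{m^{2}}{9}}$)
$u{\left(H \right)} = H + \frac{\sqrt{1 + H^{4} + 9 H^{2}}}{3}$ ($u{\left(H \right)} = \frac{\sqrt{1 + \left(H H\right)^{2} + 9 H H}}{3} + H = \frac{\sqrt{1 + \left(H^{2}\right)^{2} + 9 H^{2}}}{3} + H = \frac{\sqrt{1 + H^{4} + 9 H^{2}}}{3} + H = H + \frac{\sqrt{1 + H^{4} + 9 H^{2}}}{3}$)
$- 44 u{\left(N{\left(-4,-3 \right)} \right)} + 3 = - 44 \left(2 \left(-3\right) + \frac{\sqrt{1 + \left(2 \left(-3\right)\right)^{4} + 9 \left(2 \left(-3\right)\right)^{2}}}{3}\right) + 3 = - 44 \left(-6 + \frac{\sqrt{1 + \left(-6\right)^{4} + 9 \left(-6\right)^{2}}}{3}\right) + 3 = - 44 \left(-6 + \frac{\sqrt{1 + 1296 + 9 \cdot 36}}{3}\right) + 3 = - 44 \left(-6 + \frac{\sqrt{1 + 1296 + 324}}{3}\right) + 3 = - 44 \left(-6 + \frac{\sqrt{1621}}{3}\right) + 3 = \left(264 - \frac{44 \sqrt{1621}}{3}\right) + 3 = 267 - \frac{44 \sqrt{1621}}{3}$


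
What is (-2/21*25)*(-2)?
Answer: 100/21 ≈ 4.7619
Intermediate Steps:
(-2/21*25)*(-2) = (-2*1/21*25)*(-2) = -2/21*25*(-2) = -50/21*(-2) = 100/21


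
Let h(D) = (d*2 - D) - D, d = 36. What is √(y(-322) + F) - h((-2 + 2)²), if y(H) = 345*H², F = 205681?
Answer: -72 + √35976661 ≈ 5926.1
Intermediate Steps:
h(D) = 72 - 2*D (h(D) = (36*2 - D) - D = (72 - D) - D = 72 - 2*D)
√(y(-322) + F) - h((-2 + 2)²) = √(345*(-322)² + 205681) - (72 - 2*(-2 + 2)²) = √(345*103684 + 205681) - (72 - 2*0²) = √(35770980 + 205681) - (72 - 2*0) = √35976661 - (72 + 0) = √35976661 - 1*72 = √35976661 - 72 = -72 + √35976661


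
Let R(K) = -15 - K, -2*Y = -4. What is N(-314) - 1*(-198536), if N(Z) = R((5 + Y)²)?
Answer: 198472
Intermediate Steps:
Y = 2 (Y = -½*(-4) = 2)
N(Z) = -64 (N(Z) = -15 - (5 + 2)² = -15 - 1*7² = -15 - 1*49 = -15 - 49 = -64)
N(-314) - 1*(-198536) = -64 - 1*(-198536) = -64 + 198536 = 198472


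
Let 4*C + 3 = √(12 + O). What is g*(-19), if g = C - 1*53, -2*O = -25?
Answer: 4085/4 - 133*√2/8 ≈ 997.74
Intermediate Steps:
O = 25/2 (O = -½*(-25) = 25/2 ≈ 12.500)
C = -¾ + 7*√2/8 (C = -¾ + √(12 + 25/2)/4 = -¾ + √(49/2)/4 = -¾ + (7*√2/2)/4 = -¾ + 7*√2/8 ≈ 0.48744)
g = -215/4 + 7*√2/8 (g = (-¾ + 7*√2/8) - 1*53 = (-¾ + 7*√2/8) - 53 = -215/4 + 7*√2/8 ≈ -52.513)
g*(-19) = (-215/4 + 7*√2/8)*(-19) = 4085/4 - 133*√2/8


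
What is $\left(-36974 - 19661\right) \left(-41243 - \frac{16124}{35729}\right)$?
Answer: $\frac{83456615093085}{35729} \approx 2.3358 \cdot 10^{9}$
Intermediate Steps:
$\left(-36974 - 19661\right) \left(-41243 - \frac{16124}{35729}\right) = - 56635 \left(-41243 - \frac{16124}{35729}\right) = \left(-56635\right) \left(- \frac{1473587271}{35729}\right) = \frac{83456615093085}{35729}$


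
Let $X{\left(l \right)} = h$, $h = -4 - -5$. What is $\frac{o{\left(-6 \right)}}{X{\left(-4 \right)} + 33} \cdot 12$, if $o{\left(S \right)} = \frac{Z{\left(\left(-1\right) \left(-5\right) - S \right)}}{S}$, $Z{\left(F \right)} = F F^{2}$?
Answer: $- \frac{1331}{17} \approx -78.294$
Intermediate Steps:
$h = 1$ ($h = -4 + 5 = 1$)
$X{\left(l \right)} = 1$
$Z{\left(F \right)} = F^{3}$
$o{\left(S \right)} = \frac{\left(5 - S\right)^{3}}{S}$ ($o{\left(S \right)} = \frac{\left(\left(-1\right) \left(-5\right) - S\right)^{3}}{S} = \frac{\left(5 - S\right)^{3}}{S}$)
$\frac{o{\left(-6 \right)}}{X{\left(-4 \right)} + 33} \cdot 12 = \frac{\left(-1\right) \frac{1}{-6} \left(-5 - 6\right)^{3}}{1 + 33} \cdot 12 = \frac{\left(-1\right) \left(- \frac{1}{6}\right) \left(-11\right)^{3}}{34} \cdot 12 = \left(-1\right) \left(- \frac{1}{6}\right) \left(-1331\right) \frac{1}{34} \cdot 12 = \left(- \frac{1331}{6}\right) \frac{1}{34} \cdot 12 = \left(- \frac{1331}{204}\right) 12 = - \frac{1331}{17}$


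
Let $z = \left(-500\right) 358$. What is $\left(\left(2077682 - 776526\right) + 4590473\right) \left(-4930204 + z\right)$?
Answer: $-30101534453316$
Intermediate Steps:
$z = -179000$
$\left(\left(2077682 - 776526\right) + 4590473\right) \left(-4930204 + z\right) = \left(\left(2077682 - 776526\right) + 4590473\right) \left(-4930204 - 179000\right) = \left(1301156 + 4590473\right) \left(-5109204\right) = 5891629 \left(-5109204\right) = -30101534453316$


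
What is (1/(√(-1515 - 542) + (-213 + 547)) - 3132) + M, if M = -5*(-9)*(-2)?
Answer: (-35442*√17 + 1076147*I)/(-334*I + 11*√17) ≈ -3222.0 - 0.00039935*I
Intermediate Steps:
M = -90 (M = 45*(-2) = -90)
(1/(√(-1515 - 542) + (-213 + 547)) - 3132) + M = (1/(√(-1515 - 542) + (-213 + 547)) - 3132) - 90 = (1/(√(-2057) + 334) - 3132) - 90 = (1/(11*I*√17 + 334) - 3132) - 90 = (1/(334 + 11*I*√17) - 3132) - 90 = (-3132 + 1/(334 + 11*I*√17)) - 90 = -3222 + 1/(334 + 11*I*√17)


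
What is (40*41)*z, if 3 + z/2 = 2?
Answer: -3280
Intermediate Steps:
z = -2 (z = -6 + 2*2 = -6 + 4 = -2)
(40*41)*z = (40*41)*(-2) = 1640*(-2) = -3280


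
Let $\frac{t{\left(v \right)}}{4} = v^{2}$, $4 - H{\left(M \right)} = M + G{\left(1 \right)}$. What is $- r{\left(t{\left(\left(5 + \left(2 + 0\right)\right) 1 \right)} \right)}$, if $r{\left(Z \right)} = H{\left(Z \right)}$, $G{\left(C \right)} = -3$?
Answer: $189$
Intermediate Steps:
$H{\left(M \right)} = 7 - M$ ($H{\left(M \right)} = 4 - \left(M - 3\right) = 4 - \left(-3 + M\right) = 7 - M$)
$t{\left(v \right)} = 4 v^{2}$
$r{\left(Z \right)} = 7 - Z$
$- r{\left(t{\left(\left(5 + \left(2 + 0\right)\right) 1 \right)} \right)} = - (7 - 4 \left(\left(5 + \left(2 + 0\right)\right) 1\right)^{2}) = - (7 - 4 \left(\left(5 + 2\right) 1\right)^{2}) = - (7 - 4 \left(7 \cdot 1\right)^{2}) = - (7 - 4 \cdot 7^{2}) = - (7 - 4 \cdot 49) = - (7 - 196) = \left(-1\right) \left(-189\right) = 189$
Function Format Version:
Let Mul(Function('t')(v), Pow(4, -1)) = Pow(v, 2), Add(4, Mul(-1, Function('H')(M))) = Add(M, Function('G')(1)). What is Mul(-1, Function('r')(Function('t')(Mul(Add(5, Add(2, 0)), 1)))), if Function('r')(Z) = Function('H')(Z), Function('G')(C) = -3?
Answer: 189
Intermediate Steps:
Function('H')(M) = Add(7, Mul(-1, M)) (Function('H')(M) = Add(4, Mul(-1, Add(M, -3))) = Add(4, Mul(-1, Add(-3, M))) = Add(4, Add(3, Mul(-1, M))) = Add(7, Mul(-1, M)))
Function('t')(v) = Mul(4, Pow(v, 2))
Function('r')(Z) = Add(7, Mul(-1, Z))
Mul(-1, Function('r')(Function('t')(Mul(Add(5, Add(2, 0)), 1)))) = Mul(-1, Add(7, Mul(-1, Mul(4, Pow(Mul(Add(5, Add(2, 0)), 1), 2))))) = Mul(-1, Add(7, Mul(-1, Mul(4, Pow(Mul(Add(5, 2), 1), 2))))) = Mul(-1, Add(7, Mul(-1, Mul(4, Pow(Mul(7, 1), 2))))) = Mul(-1, Add(7, Mul(-1, Mul(4, Pow(7, 2))))) = Mul(-1, Add(7, Mul(-1, Mul(4, 49)))) = Mul(-1, Add(7, Mul(-1, 196))) = Mul(-1, Add(7, -196)) = Mul(-1, -189) = 189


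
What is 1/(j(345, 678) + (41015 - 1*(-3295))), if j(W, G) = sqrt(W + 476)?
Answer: 44310/1963375279 - sqrt(821)/1963375279 ≈ 2.2554e-5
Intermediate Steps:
j(W, G) = sqrt(476 + W)
1/(j(345, 678) + (41015 - 1*(-3295))) = 1/(sqrt(476 + 345) + (41015 - 1*(-3295))) = 1/(sqrt(821) + (41015 + 3295)) = 1/(sqrt(821) + 44310) = 1/(44310 + sqrt(821))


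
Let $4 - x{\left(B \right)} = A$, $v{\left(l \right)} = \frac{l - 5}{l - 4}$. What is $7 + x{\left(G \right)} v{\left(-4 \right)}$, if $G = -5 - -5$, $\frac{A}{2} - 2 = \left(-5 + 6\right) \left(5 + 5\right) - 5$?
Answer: $- \frac{17}{4} \approx -4.25$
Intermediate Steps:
$A = 14$ ($A = 4 + 2 \left(\left(-5 + 6\right) \left(5 + 5\right) - 5\right) = 4 + 2 \left(1 \cdot 10 - 5\right) = 4 + 2 \left(10 - 5\right) = 4 + 2 \cdot 5 = 4 + 10 = 14$)
$G = 0$ ($G = -5 + 5 = 0$)
$v{\left(l \right)} = \frac{-5 + l}{-4 + l}$
$x{\left(B \right)} = -10$ ($x{\left(B \right)} = 4 - 14 = -10$)
$7 + x{\left(G \right)} v{\left(-4 \right)} = 7 - 10 \frac{-5 - 4}{-4 - 4} = 7 - 10 \frac{1}{-8} \left(-9\right) = 7 - 10 \left(\left(- \frac{1}{8}\right) \left(-9\right)\right) = 7 - \frac{45}{4} = - \frac{17}{4}$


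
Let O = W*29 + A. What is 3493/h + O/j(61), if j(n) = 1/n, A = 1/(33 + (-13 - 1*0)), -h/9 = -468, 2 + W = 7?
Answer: 93178699/10530 ≈ 8848.9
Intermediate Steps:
W = 5 (W = -2 + 7 = 5)
h = 4212 (h = -9*(-468) = 4212)
A = 1/20 (A = 1/(33 + (-13 + 0)) = 1/(33 - 13) = 1/20 ≈ 0.050000)
O = 2901/20 (O = 5*29 + 1/20 = 145 + 1/20 = 2901/20 ≈ 145.05)
3493/h + O/j(61) = 3493/4212 + 2901/(20*(1/61)) = 3493*(1/4212) + 2901/(20*(1/61)) = 3493/4212 + (2901/20)*61 = 3493/4212 + 176961/20 = 93178699/10530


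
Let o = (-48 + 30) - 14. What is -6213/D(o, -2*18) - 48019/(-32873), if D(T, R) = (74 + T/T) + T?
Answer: -202175132/1413539 ≈ -143.03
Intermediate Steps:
o = -32 (o = -18 - 14 = -32)
D(T, R) = 75 + T (D(T, R) = (74 + 1) + T = 75 + T)
-6213/D(o, -2*18) - 48019/(-32873) = -6213/(75 - 32) - 48019/(-32873) = -6213/43 - 48019*(-1/32873) = -6213*1/43 + 48019/32873 = -6213/43 + 48019/32873 = -202175132/1413539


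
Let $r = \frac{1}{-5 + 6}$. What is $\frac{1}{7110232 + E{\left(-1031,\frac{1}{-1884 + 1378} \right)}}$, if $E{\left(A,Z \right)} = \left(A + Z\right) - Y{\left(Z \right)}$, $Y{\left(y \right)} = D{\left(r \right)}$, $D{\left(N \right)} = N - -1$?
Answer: $\frac{506}{3597254693} \approx 1.4066 \cdot 10^{-7}$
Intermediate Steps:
$r = 1$ ($r = 1^{-1} = 1$)
$D{\left(N \right)} = 1 + N$ ($D{\left(N \right)} = N + 1 = 1 + N$)
$Y{\left(y \right)} = 2$ ($Y{\left(y \right)} = 1 + 1 = 2$)
$E{\left(A,Z \right)} = -2 + A + Z$ ($E{\left(A,Z \right)} = \left(A + Z\right) - 2 = -2 + A + Z$)
$\frac{1}{7110232 + E{\left(-1031,\frac{1}{-1884 + 1378} \right)}} = \frac{1}{7110232 - \left(1033 - \frac{1}{-1884 + 1378}\right)} = \frac{1}{7110232 - \left(1033 + \frac{1}{506}\right)} = \frac{1}{7110232 - \frac{522699}{506}} = \frac{1}{\frac{3597254693}{506}} = \frac{506}{3597254693}$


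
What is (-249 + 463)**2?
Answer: 45796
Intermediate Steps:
(-249 + 463)**2 = 214**2 = 45796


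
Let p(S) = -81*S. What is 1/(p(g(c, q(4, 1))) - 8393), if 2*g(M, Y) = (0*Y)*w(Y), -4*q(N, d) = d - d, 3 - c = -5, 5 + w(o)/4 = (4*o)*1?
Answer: -1/8393 ≈ -0.00011915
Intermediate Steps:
w(o) = -20 + 16*o (w(o) = -20 + 4*((4*o)*1) = -20 + 4*(4*o) = -20 + 16*o)
c = 8 (c = 3 - 1*(-5) = 3 + 5 = 8)
q(N, d) = 0 (q(N, d) = -(d - d)/4 = -1/4*0 = 0)
g(M, Y) = 0 (g(M, Y) = ((0*Y)*(-20 + 16*Y))/2 = (0*(-20 + 16*Y))/2 = (1/2)*0 = 0)
1/(p(g(c, q(4, 1))) - 8393) = 1/(-81*0 - 8393) = 1/(0 - 8393) = 1/(-8393) = -1/8393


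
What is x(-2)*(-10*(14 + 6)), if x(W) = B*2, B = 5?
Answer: -2000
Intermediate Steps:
x(W) = 10 (x(W) = 5*2 = 10)
x(-2)*(-10*(14 + 6)) = 10*(-10*(14 + 6)) = 10*(-10*20) = 10*(-200) = -2000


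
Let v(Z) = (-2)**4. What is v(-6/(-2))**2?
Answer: 256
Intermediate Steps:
v(Z) = 16
v(-6/(-2))**2 = 16**2 = 256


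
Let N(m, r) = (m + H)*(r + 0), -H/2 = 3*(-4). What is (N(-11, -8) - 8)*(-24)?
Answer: 2688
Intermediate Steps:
H = 24 (H = -6*(-4) = -2*(-12) = 24)
N(m, r) = r*(24 + m) (N(m, r) = (m + 24)*(r + 0) = (24 + m)*r = r*(24 + m))
(N(-11, -8) - 8)*(-24) = (-8*(24 - 11) - 8)*(-24) = (-8*13 - 8)*(-24) = (-104 - 8)*(-24) = -112*(-24) = 2688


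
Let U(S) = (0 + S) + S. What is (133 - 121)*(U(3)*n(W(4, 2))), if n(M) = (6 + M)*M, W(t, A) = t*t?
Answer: 25344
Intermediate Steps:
U(S) = 2*S (U(S) = S + S = 2*S)
W(t, A) = t**2
n(M) = M*(6 + M)
(133 - 121)*(U(3)*n(W(4, 2))) = (133 - 121)*((2*3)*(4**2*(6 + 4**2))) = 12*(6*(16*(6 + 16))) = 12*(6*(16*22)) = 12*(6*352) = 12*2112 = 25344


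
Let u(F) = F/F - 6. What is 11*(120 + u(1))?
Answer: 1265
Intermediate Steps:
u(F) = -5 (u(F) = 1 - 6 = -5)
11*(120 + u(1)) = 11*(120 - 5) = 11*115 = 1265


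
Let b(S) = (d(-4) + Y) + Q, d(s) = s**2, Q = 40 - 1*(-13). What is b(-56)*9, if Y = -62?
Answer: 63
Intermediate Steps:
Q = 53 (Q = 40 + 13 = 53)
b(S) = 7 (b(S) = ((-4)**2 - 62) + 53 = (16 - 62) + 53 = -46 + 53 = 7)
b(-56)*9 = 7*9 = 63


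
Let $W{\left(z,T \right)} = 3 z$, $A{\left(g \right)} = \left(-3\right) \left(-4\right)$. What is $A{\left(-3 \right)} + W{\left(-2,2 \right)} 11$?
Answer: $-54$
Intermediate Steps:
$A{\left(g \right)} = 12$
$A{\left(-3 \right)} + W{\left(-2,2 \right)} 11 = 12 + 3 \left(-2\right) 11 = 12 - 66 = -54$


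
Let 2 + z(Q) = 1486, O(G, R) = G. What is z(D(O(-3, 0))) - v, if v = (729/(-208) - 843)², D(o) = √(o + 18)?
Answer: -30937497553/43264 ≈ -7.1509e+5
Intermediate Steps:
D(o) = √(18 + o)
v = 31001701329/43264 (v = (729*(-1/208) - 843)² = (-729/208 - 843)² = (-176073/208)² = 31001701329/43264 ≈ 7.1657e+5)
z(Q) = 1484 (z(Q) = -2 + 1486 = 1484)
z(D(O(-3, 0))) - v = 1484 - 1*31001701329/43264 = 1484 - 31001701329/43264 = -30937497553/43264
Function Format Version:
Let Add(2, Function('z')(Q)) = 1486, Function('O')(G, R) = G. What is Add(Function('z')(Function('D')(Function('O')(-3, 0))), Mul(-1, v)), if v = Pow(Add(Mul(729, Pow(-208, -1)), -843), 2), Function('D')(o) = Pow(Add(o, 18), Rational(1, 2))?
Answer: Rational(-30937497553, 43264) ≈ -7.1509e+5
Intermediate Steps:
Function('D')(o) = Pow(Add(18, o), Rational(1, 2))
v = Rational(31001701329, 43264) (v = Pow(Add(Mul(729, Rational(-1, 208)), -843), 2) = Pow(Add(Rational(-729, 208), -843), 2) = Pow(Rational(-176073, 208), 2) = Rational(31001701329, 43264) ≈ 7.1657e+5)
Function('z')(Q) = 1484 (Function('z')(Q) = Add(-2, 1486) = 1484)
Add(Function('z')(Function('D')(Function('O')(-3, 0))), Mul(-1, v)) = Add(1484, Mul(-1, Rational(31001701329, 43264))) = Add(1484, Rational(-31001701329, 43264)) = Rational(-30937497553, 43264)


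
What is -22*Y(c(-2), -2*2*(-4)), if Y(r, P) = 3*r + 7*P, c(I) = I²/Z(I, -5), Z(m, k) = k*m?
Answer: -12452/5 ≈ -2490.4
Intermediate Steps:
c(I) = -I/5 (c(I) = I²/((-5*I)) = (-1/(5*I))*I² = -I/5)
-22*Y(c(-2), -2*2*(-4)) = -22*(3*(-⅕*(-2)) + 7*(-2*2*(-4))) = -22*(3*(⅖) + 7*(-4*(-4))) = -22*(6/5 + 7*16) = -22*(6/5 + 112) = -22*566/5 = -12452/5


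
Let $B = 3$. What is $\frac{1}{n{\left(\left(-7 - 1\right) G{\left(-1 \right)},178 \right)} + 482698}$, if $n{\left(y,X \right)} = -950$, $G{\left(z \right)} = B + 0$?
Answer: $\frac{1}{481748} \approx 2.0758 \cdot 10^{-6}$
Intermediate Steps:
$G{\left(z \right)} = 3$ ($G{\left(z \right)} = 3 + 0 = 3$)
$\frac{1}{n{\left(\left(-7 - 1\right) G{\left(-1 \right)},178 \right)} + 482698} = \frac{1}{-950 + 482698} = \frac{1}{481748}$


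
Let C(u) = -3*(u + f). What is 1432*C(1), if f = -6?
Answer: 21480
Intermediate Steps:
C(u) = 18 - 3*u (C(u) = -3*(u - 6) = -3*(-6 + u) = 18 - 3*u)
1432*C(1) = 1432*(18 - 3*1) = 1432*(18 - 3) = 1432*15 = 21480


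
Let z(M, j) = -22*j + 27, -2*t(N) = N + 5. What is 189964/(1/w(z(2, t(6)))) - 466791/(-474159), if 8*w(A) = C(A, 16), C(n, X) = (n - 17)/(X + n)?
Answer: 983349483829/51841384 ≈ 18968.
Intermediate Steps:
t(N) = -5/2 - N/2 (t(N) = -(N + 5)/2 = -(5 + N)/2 = -5/2 - N/2)
z(M, j) = 27 - 22*j
C(n, X) = (-17 + n)/(X + n)
w(A) = (-17 + A)/(8*(16 + A)) (w(A) = ((-17 + A)/(16 + A))/8 = (-17 + A)/(8*(16 + A)))
189964/(1/w(z(2, t(6)))) - 466791/(-474159) = 189964/(1/((-17 + (27 - 22*(-5/2 - 1/2*6)))/(8*(16 + (27 - 22*(-5/2 - 1/2*6)))))) - 466791/(-474159) = 189964/(1/((-17 + (27 - 22*(-5/2 - 3)))/(8*(16 + (27 - 22*(-5/2 - 3)))))) - 466791*(-1/474159) = 189964/(1/((-17 + (27 - 22*(-11/2)))/(8*(16 + (27 - 22*(-11/2)))))) + 155597/158053 = 189964/(1/((-17 + (27 + 121))/(8*(16 + (27 + 121))))) + 155597/158053 = 189964/(1/((-17 + 148)/(8*(16 + 148)))) + 155597/158053 = 189964/(1/((1/8)*131/164)) + 155597/158053 = 189964/(1/((1/8)*(1/164)*131)) + 155597/158053 = 189964/(1/(131/1312)) + 155597/158053 = 189964/(1312/131) + 155597/158053 = 189964*(131/1312) + 155597/158053 = 6221321/328 + 155597/158053 = 983349483829/51841384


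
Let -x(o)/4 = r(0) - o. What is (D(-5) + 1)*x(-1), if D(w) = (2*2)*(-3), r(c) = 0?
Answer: 44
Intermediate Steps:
D(w) = -12 (D(w) = 4*(-3) = -12)
x(o) = 4*o (x(o) = -4*(0 - o) = -(-4)*o = 4*o)
(D(-5) + 1)*x(-1) = (-12 + 1)*(4*(-1)) = -11*(-4) = 44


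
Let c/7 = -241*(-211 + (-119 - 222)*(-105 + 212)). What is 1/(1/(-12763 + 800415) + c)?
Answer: 787652/48763161972953 ≈ 1.6153e-8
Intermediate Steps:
c = 61909526 (c = 7*(-241*(-211 + (-119 - 222)*(-105 + 212))) = 7*(-241*(-211 - 341*107)) = 7*(-241*(-211 - 36487)) = 7*(-241*(-36698)) = 7*8844218 = 61909526)
1/(1/(-12763 + 800415) + c) = 1/(1/(-12763 + 800415) + 61909526) = 1/(1/787652 + 61909526) = 1/(48763161972953/787652) = 787652/48763161972953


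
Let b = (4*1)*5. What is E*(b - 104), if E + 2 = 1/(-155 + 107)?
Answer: 679/4 ≈ 169.75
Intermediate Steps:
E = -97/48 (E = -2 + 1/(-155 + 107) = -2 + 1/(-48) = -2 - 1/48 = -97/48 ≈ -2.0208)
b = 20 (b = 4*5 = 20)
E*(b - 104) = -97*(20 - 104)/48 = -97/48*(-84) = 679/4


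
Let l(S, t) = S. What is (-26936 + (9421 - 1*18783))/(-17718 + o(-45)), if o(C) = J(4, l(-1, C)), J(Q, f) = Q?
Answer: 18149/8857 ≈ 2.0491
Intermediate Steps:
o(C) = 4
(-26936 + (9421 - 1*18783))/(-17718 + o(-45)) = (-26936 + (9421 - 1*18783))/(-17718 + 4) = (-26936 + (9421 - 18783))/(-17714) = (-26936 - 9362)*(-1/17714) = -36298*(-1/17714) = 18149/8857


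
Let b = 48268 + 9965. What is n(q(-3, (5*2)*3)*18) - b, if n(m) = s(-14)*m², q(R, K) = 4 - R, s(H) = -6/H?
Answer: -51429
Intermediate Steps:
n(m) = 3*m²/7 (n(m) = (-6/(-14))*m² = (-6*(-1/14))*m² = 3*m²/7)
b = 58233
n(q(-3, (5*2)*3)*18) - b = 3*((4 - 1*(-3))*18)²/7 - 1*58233 = 3*((4 + 3)*18)²/7 - 58233 = 3*(7*18)²/7 - 58233 = (3/7)*126² - 58233 = (3/7)*15876 - 58233 = 6804 - 58233 = -51429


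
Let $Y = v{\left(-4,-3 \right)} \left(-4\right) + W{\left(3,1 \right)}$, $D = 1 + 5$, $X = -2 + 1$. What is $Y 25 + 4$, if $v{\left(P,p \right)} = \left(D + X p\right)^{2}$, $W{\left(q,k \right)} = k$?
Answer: $-8071$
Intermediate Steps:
$X = -1$
$D = 6$
$v{\left(P,p \right)} = \left(6 - p\right)^{2}$
$Y = -323$ ($Y = \left(-6 - 3\right)^{2} \left(-4\right) + 1 = \left(-9\right)^{2} \left(-4\right) + 1 = 81 \left(-4\right) + 1 = -324 + 1 = -323$)
$Y 25 + 4 = \left(-323\right) 25 + 4 = -8075 + 4 = -8071$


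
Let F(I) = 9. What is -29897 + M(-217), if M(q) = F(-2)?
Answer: -29888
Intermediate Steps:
M(q) = 9
-29897 + M(-217) = -29897 + 9 = -29888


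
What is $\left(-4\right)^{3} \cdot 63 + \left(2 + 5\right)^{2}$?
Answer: $-3983$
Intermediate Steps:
$\left(-4\right)^{3} \cdot 63 + \left(2 + 5\right)^{2} = \left(-64\right) 63 + 7^{2} = -4032 + 49 = -3983$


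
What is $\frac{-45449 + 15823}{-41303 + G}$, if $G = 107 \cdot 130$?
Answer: $\frac{29626}{27393} \approx 1.0815$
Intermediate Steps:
$G = 13910$
$\frac{-45449 + 15823}{-41303 + G} = \frac{-45449 + 15823}{-41303 + 13910} = - \frac{29626}{-27393} = \left(-29626\right) \left(- \frac{1}{27393}\right) = \frac{29626}{27393}$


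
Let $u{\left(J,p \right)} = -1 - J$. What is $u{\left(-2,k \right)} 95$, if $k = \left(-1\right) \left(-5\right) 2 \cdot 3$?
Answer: $95$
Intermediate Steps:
$k = 30$ ($k = 5 \cdot 2 \cdot 3 = 10 \cdot 3 = 30$)
$u{\left(-2,k \right)} 95 = \left(-1 - -2\right) 95 = \left(-1 + 2\right) 95 = 1 \cdot 95 = 95$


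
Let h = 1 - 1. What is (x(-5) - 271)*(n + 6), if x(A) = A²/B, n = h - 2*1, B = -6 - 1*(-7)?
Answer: -984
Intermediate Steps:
B = 1 (B = -6 + 7 = 1)
h = 0
n = -2 (n = 0 - 2*1 = 0 - 2 = -2)
x(A) = A² (x(A) = A²/1 = 1*A² = A²)
(x(-5) - 271)*(n + 6) = ((-5)² - 271)*(-2 + 6) = (25 - 271)*4 = -246*4 = -984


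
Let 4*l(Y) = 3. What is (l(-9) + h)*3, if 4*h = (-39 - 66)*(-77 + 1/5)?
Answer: 24201/4 ≈ 6050.3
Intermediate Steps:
l(Y) = 3/4 (l(Y) = (1/4)*3 = 3/4)
h = 2016 (h = ((-39 - 66)*(-77 + 1/5))/4 = (-105*(-77 + 1/5))/4 = (-105*(-384/5))/4 = (1/4)*8064 = 2016)
(l(-9) + h)*3 = (3/4 + 2016)*3 = (8067/4)*3 = 24201/4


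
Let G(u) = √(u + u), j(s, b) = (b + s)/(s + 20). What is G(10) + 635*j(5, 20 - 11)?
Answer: 1778/5 + 2*√5 ≈ 360.07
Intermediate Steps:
j(s, b) = (b + s)/(20 + s)
G(u) = √2*√u (G(u) = √(2*u) = √2*√u)
G(10) + 635*j(5, 20 - 11) = √2*√10 + 635*(((20 - 11) + 5)/(20 + 5)) = 2*√5 + 635*((9 + 5)/25) = 2*√5 + 635*((1/25)*14) = 2*√5 + 635*(14/25) = 2*√5 + 1778/5 = 1778/5 + 2*√5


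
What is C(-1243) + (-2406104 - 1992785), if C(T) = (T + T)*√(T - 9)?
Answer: -4398889 - 4972*I*√313 ≈ -4.3989e+6 - 87964.0*I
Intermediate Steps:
C(T) = 2*T*√(-9 + T) (C(T) = (2*T)*√(-9 + T) = 2*T*√(-9 + T))
C(-1243) + (-2406104 - 1992785) = 2*(-1243)*√(-9 - 1243) + (-2406104 - 1992785) = 2*(-1243)*√(-1252) - 4398889 = 2*(-1243)*(2*I*√313) - 4398889 = -4972*I*√313 - 4398889 = -4398889 - 4972*I*√313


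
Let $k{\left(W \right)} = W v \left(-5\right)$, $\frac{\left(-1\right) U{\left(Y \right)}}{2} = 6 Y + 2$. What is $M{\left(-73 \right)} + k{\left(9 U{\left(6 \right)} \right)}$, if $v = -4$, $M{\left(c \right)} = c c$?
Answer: $-8351$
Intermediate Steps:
$M{\left(c \right)} = c^{2}$
$U{\left(Y \right)} = -4 - 12 Y$ ($U{\left(Y \right)} = - 2 \left(6 Y + 2\right) = - 2 \left(2 + 6 Y\right) = -4 - 12 Y$)
$k{\left(W \right)} = 20 W$ ($k{\left(W \right)} = W \left(-4\right) \left(-5\right) = - 4 W \left(-5\right) = 20 W$)
$M{\left(-73 \right)} + k{\left(9 U{\left(6 \right)} \right)} = \left(-73\right)^{2} + 20 \cdot 9 \left(-4 - 72\right) = 5329 + 20 \cdot 9 \left(-4 - 72\right) = 5329 + 20 \cdot 9 \left(-76\right) = 5329 + 20 \left(-684\right) = 5329 - 13680 = -8351$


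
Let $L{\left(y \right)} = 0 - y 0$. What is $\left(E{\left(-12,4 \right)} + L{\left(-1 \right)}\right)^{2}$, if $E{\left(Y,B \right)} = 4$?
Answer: $16$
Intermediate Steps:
$L{\left(y \right)} = 0$ ($L{\left(y \right)} = 0 - 0 = 0 + 0 = 0$)
$\left(E{\left(-12,4 \right)} + L{\left(-1 \right)}\right)^{2} = \left(4 + 0\right)^{2} = 4^{2} = 16$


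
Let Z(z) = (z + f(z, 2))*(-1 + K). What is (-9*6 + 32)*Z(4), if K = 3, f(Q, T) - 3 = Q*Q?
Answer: -1012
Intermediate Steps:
f(Q, T) = 3 + Q² (f(Q, T) = 3 + Q*Q = 3 + Q²)
Z(z) = 6 + 2*z + 2*z² (Z(z) = (z + (3 + z²))*(-1 + 3) = (3 + z + z²)*2 = 6 + 2*z + 2*z²)
(-9*6 + 32)*Z(4) = (-9*6 + 32)*(6 + 2*4 + 2*4²) = (-54 + 32)*(6 + 8 + 2*16) = -22*(6 + 8 + 32) = -22*46 = -1012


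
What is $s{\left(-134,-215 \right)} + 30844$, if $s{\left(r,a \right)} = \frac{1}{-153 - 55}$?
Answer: $\frac{6415551}{208} \approx 30844.0$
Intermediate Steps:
$s{\left(r,a \right)} = - \frac{1}{208}$ ($s{\left(r,a \right)} = \frac{1}{-208} = - \frac{1}{208}$)
$s{\left(-134,-215 \right)} + 30844 = - \frac{1}{208} + 30844 = \frac{6415551}{208}$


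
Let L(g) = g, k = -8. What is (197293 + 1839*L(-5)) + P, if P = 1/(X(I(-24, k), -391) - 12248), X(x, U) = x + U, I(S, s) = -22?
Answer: 2381508777/12661 ≈ 1.8810e+5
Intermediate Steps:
X(x, U) = U + x
P = -1/12661 (P = 1/((-391 - 22) - 12248) = 1/(-413 - 12248) = 1/(-12661) = -1/12661 ≈ -7.8983e-5)
(197293 + 1839*L(-5)) + P = (197293 + 1839*(-5)) - 1/12661 = (197293 - 9195) - 1/12661 = 188098 - 1/12661 = 2381508777/12661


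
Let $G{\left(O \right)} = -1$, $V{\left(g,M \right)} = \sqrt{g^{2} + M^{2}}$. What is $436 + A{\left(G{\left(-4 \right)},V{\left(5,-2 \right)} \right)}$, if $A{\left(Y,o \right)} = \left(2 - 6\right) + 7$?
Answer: $439$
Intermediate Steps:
$V{\left(g,M \right)} = \sqrt{M^{2} + g^{2}}$
$A{\left(Y,o \right)} = 3$ ($A{\left(Y,o \right)} = -4 + 7 = 3$)
$436 + A{\left(G{\left(-4 \right)},V{\left(5,-2 \right)} \right)} = 436 + 3 = 439$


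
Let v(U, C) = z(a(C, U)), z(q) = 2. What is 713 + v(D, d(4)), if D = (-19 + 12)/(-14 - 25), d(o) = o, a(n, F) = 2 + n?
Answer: 715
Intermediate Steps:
D = 7/39 (D = -7/(-39) = -7*(-1/39) = 7/39 ≈ 0.17949)
v(U, C) = 2
713 + v(D, d(4)) = 713 + 2 = 715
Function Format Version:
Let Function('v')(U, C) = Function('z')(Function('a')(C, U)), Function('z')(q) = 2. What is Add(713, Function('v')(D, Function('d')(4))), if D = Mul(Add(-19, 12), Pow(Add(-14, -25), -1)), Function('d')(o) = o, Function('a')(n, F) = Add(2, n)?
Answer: 715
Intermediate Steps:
D = Rational(7, 39) (D = Mul(-7, Pow(-39, -1)) = Mul(-7, Rational(-1, 39)) = Rational(7, 39) ≈ 0.17949)
Function('v')(U, C) = 2
Add(713, Function('v')(D, Function('d')(4))) = Add(713, 2) = 715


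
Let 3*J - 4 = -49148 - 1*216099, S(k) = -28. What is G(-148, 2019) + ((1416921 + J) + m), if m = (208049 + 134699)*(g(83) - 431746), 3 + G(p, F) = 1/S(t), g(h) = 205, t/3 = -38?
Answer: -12424312837807/84 ≈ -1.4791e+11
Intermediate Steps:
t = -114 (t = 3*(-38) = -114)
J = -265243/3 (J = 4/3 + (-49148 - 1*216099)/3 = 4/3 + (-49148 - 216099)/3 = 4/3 + (⅓)*(-265247) = 4/3 - 265247/3 = -265243/3 ≈ -88414.)
G(p, F) = -85/28 (G(p, F) = -3 + 1/(-28) = -3 - 1/28 = -85/28)
m = -147909814668 (m = (208049 + 134699)*(205 - 431746) = 342748*(-431541) = -147909814668)
G(-148, 2019) + ((1416921 + J) + m) = -85/28 + ((1416921 - 265243/3) - 147909814668) = -85/28 + (3985520/3 - 147909814668) = -85/28 - 443725458484/3 = -12424312837807/84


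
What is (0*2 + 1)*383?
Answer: 383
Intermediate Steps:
(0*2 + 1)*383 = (0 + 1)*383 = 1*383 = 383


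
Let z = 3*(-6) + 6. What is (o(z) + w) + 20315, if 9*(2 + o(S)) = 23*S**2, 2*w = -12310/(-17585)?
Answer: 72736308/3517 ≈ 20681.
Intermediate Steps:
z = -12 (z = -18 + 6 = -12)
w = 1231/3517 (w = (-12310/(-17585))/2 = (-12310*(-1/17585))/2 = (1/2)*(2462/3517) = 1231/3517 ≈ 0.35001)
o(S) = -2 + 23*S**2/9 (o(S) = -2 + (23*S**2)/9 = -2 + 23*S**2/9)
(o(z) + w) + 20315 = ((-2 + (23/9)*(-12)**2) + 1231/3517) + 20315 = ((-2 + (23/9)*144) + 1231/3517) + 20315 = ((-2 + 368) + 1231/3517) + 20315 = (366 + 1231/3517) + 20315 = 1288453/3517 + 20315 = 72736308/3517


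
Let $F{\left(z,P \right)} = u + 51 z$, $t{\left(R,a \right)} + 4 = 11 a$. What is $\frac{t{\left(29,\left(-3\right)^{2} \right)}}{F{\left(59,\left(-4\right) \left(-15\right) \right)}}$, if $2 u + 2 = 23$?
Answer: $\frac{190}{6039} \approx 0.031462$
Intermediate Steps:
$u = \frac{21}{2}$ ($u = -1 + \frac{1}{2} \cdot 23 = -1 + \frac{23}{2} = \frac{21}{2} \approx 10.5$)
$t{\left(R,a \right)} = -4 + 11 a$
$F{\left(z,P \right)} = \frac{21}{2} + 51 z$
$\frac{t{\left(29,\left(-3\right)^{2} \right)}}{F{\left(59,\left(-4\right) \left(-15\right) \right)}} = \frac{-4 + 11 \left(-3\right)^{2}}{\frac{21}{2} + 51 \cdot 59} = \frac{-4 + 11 \cdot 9}{\frac{21}{2} + 3009} = \frac{-4 + 99}{\frac{6039}{2}} = 95 \cdot \frac{2}{6039} = \frac{190}{6039}$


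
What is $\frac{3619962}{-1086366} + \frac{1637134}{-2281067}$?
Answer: $- \frac{1672650429083}{413012272087} \approx -4.0499$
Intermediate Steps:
$\frac{3619962}{-1086366} + \frac{1637134}{-2281067} = 3619962 \left(- \frac{1}{1086366}\right) + 1637134 \left(- \frac{1}{2281067}\right) = - \frac{603327}{181061} - \frac{1637134}{2281067} = - \frac{1672650429083}{413012272087}$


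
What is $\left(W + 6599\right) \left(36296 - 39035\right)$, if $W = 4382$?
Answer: $-30076959$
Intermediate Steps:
$\left(W + 6599\right) \left(36296 - 39035\right) = \left(4382 + 6599\right) \left(36296 - 39035\right) = 10981 \left(-2739\right) = -30076959$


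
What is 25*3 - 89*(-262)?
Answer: 23393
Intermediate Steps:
25*3 - 89*(-262) = 75 + 23318 = 23393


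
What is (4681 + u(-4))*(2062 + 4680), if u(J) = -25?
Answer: 31390752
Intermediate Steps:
(4681 + u(-4))*(2062 + 4680) = (4681 - 25)*(2062 + 4680) = 4656*6742 = 31390752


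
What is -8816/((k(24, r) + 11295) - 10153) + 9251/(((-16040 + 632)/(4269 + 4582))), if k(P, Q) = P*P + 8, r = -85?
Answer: -70730877127/13297104 ≈ -5319.3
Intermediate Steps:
k(P, Q) = 8 + P² (k(P, Q) = P² + 8 = 8 + P²)
-8816/((k(24, r) + 11295) - 10153) + 9251/(((-16040 + 632)/(4269 + 4582))) = -8816/(((8 + 24²) + 11295) - 10153) + 9251/(((-16040 + 632)/(4269 + 4582))) = -8816/(((8 + 576) + 11295) - 10153) + 9251/((-15408/8851)) = -8816/((584 + 11295) - 10153) + 9251/((-15408*1/8851)) = -8816/(11879 - 10153) + 9251/(-15408/8851) = -8816/1726 + 9251*(-8851/15408) = -8816*1/1726 - 81880601/15408 = -4408/863 - 81880601/15408 = -70730877127/13297104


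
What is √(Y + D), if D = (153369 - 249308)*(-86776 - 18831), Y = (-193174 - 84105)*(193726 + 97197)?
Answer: 4*I*√4408438034 ≈ 2.6558e+5*I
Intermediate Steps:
Y = -80666838517 (Y = -277279*290923 = -80666838517)
D = 10131829973 (D = -95939*(-105607) = 10131829973)
√(Y + D) = √(-80666838517 + 10131829973) = √(-70535008544) = 4*I*√4408438034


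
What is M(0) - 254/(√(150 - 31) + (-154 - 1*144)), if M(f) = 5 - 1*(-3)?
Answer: 785172/88685 + 254*√119/88685 ≈ 8.8847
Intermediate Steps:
M(f) = 8 (M(f) = 5 + 3 = 8)
M(0) - 254/(√(150 - 31) + (-154 - 1*144)) = 8 - 254/(√(150 - 31) + (-154 - 1*144)) = 8 - 254/(√119 + (-154 - 144)) = 8 - 254/(√119 - 298) = 8 - 254/(-298 + √119)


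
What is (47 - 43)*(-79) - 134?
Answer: -450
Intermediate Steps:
(47 - 43)*(-79) - 134 = 4*(-79) - 134 = -316 - 134 = -450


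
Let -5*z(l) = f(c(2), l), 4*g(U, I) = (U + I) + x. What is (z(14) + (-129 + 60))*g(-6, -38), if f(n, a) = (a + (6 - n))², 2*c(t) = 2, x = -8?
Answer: 9178/5 ≈ 1835.6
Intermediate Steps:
c(t) = 1 (c(t) = (½)*2 = 1)
g(U, I) = -2 + I/4 + U/4 (g(U, I) = ((U + I) - 8)/4 = ((I + U) - 8)/4 = (-8 + I + U)/4 = -2 + I/4 + U/4)
f(n, a) = (6 + a - n)²
z(l) = -(5 + l)²/5 (z(l) = -(6 + l - 1*1)²/5 = -(6 + l - 1)²/5 = -(5 + l)²/5)
(z(14) + (-129 + 60))*g(-6, -38) = (-(5 + 14)²/5 + (-129 + 60))*(-2 + (¼)*(-38) + (¼)*(-6)) = (-⅕*19² - 69)*(-2 - 19/2 - 3/2) = (-⅕*361 - 69)*(-13) = (-361/5 - 69)*(-13) = -706/5*(-13) = 9178/5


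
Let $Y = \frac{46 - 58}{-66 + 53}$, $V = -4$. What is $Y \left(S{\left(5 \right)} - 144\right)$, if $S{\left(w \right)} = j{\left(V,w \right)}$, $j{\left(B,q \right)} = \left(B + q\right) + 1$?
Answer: $- \frac{1704}{13} \approx -131.08$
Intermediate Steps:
$j{\left(B,q \right)} = 1 + B + q$
$Y = \frac{12}{13}$ ($Y = - \frac{12}{-13} = \left(-12\right) \left(- \frac{1}{13}\right) = \frac{12}{13} \approx 0.92308$)
$S{\left(w \right)} = -3 + w$ ($S{\left(w \right)} = 1 - 4 + w = -3 + w$)
$Y \left(S{\left(5 \right)} - 144\right) = \frac{12 \left(\left(-3 + 5\right) - 144\right)}{13} = \frac{12 \left(2 - 144\right)}{13} = \frac{12}{13} \left(-142\right) = - \frac{1704}{13}$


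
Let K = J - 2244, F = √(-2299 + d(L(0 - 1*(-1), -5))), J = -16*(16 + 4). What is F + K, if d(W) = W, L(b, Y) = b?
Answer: -2564 + I*√2298 ≈ -2564.0 + 47.937*I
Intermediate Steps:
J = -320 (J = -16*20 = -320)
F = I*√2298 (F = √(-2299 + (0 - 1*(-1))) = √(-2299 + (0 + 1)) = √(-2299 + 1) = √(-2298) = I*√2298 ≈ 47.937*I)
K = -2564 (K = -320 - 2244 = -2564)
F + K = I*√2298 - 2564 = -2564 + I*√2298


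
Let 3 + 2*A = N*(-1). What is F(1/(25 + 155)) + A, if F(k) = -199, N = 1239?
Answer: -820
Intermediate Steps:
A = -621 (A = -3/2 + (1239*(-1))/2 = -3/2 + (½)*(-1239) = -3/2 - 1239/2 = -621)
F(1/(25 + 155)) + A = -199 - 621 = -820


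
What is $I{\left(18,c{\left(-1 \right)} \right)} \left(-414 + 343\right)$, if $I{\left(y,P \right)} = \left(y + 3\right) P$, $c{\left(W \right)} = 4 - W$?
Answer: $-7455$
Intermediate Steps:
$I{\left(y,P \right)} = P \left(3 + y\right)$ ($I{\left(y,P \right)} = \left(3 + y\right) P = P \left(3 + y\right)$)
$I{\left(18,c{\left(-1 \right)} \right)} \left(-414 + 343\right) = \left(4 - -1\right) \left(3 + 18\right) \left(-414 + 343\right) = \left(4 + 1\right) 21 \left(-71\right) = 5 \cdot 21 \left(-71\right) = 105 \left(-71\right) = -7455$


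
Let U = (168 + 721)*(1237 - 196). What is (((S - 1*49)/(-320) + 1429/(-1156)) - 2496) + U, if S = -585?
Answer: 42677381173/46240 ≈ 9.2295e+5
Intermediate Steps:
U = 925449 (U = 889*1041 = 925449)
(((S - 1*49)/(-320) + 1429/(-1156)) - 2496) + U = (((-585 - 1*49)/(-320) + 1429/(-1156)) - 2496) + 925449 = (((-585 - 49)*(-1/320) + 1429*(-1/1156)) - 2496) + 925449 = ((-634*(-1/320) - 1429/1156) - 2496) + 925449 = ((317/160 - 1429/1156) - 2496) + 925449 = (34453/46240 - 2496) + 925449 = -115380587/46240 + 925449 = 42677381173/46240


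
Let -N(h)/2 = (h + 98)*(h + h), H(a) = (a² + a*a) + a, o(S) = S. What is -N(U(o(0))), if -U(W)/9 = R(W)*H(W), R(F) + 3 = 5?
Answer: 0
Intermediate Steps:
R(F) = 2 (R(F) = -3 + 5 = 2)
H(a) = a + 2*a² (H(a) = (a² + a²) + a = 2*a² + a = a + 2*a²)
U(W) = -18*W*(1 + 2*W)
N(h) = -4*h*(98 + h) (N(h) = -2*(h + 98)*(h + h) = -2*(98 + h)*2*h = -4*h*(98 + h))
-N(U(o(0))) = -(-4)*(-18*0*(1 + 2*0))*(98 - 18*0*(1 + 2*0)) = -(-4)*(-18*0*(1 + 0))*(98 - 18*0*(1 + 0)) = -(-4)*(-18*0*1)*(98 - 18*0*1) = -(-4)*0*(98 + 0) = -(-4)*0*98 = -1*0 = 0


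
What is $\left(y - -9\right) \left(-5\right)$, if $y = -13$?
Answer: $20$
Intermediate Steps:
$\left(y - -9\right) \left(-5\right) = \left(-13 - -9\right) \left(-5\right) = \left(-13 + 9\right) \left(-5\right) = \left(-4\right) \left(-5\right) = 20$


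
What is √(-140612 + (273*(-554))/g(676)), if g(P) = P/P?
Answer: I*√291854 ≈ 540.24*I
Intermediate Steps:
g(P) = 1
√(-140612 + (273*(-554))/g(676)) = √(-140612 + (273*(-554))/1) = √(-140612 - 151242*1) = √(-140612 - 151242) = √(-291854) = I*√291854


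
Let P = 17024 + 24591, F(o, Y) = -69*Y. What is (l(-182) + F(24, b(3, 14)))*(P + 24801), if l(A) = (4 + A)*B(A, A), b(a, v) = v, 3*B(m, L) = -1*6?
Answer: -40513760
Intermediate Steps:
B(m, L) = -2 (B(m, L) = (-1*6)/3 = (⅓)*(-6) = -2)
l(A) = -8 - 2*A (l(A) = (4 + A)*(-2) = -8 - 2*A)
P = 41615
(l(-182) + F(24, b(3, 14)))*(P + 24801) = ((-8 - 2*(-182)) - 69*14)*(41615 + 24801) = ((-8 + 364) - 966)*66416 = (356 - 966)*66416 = -610*66416 = -40513760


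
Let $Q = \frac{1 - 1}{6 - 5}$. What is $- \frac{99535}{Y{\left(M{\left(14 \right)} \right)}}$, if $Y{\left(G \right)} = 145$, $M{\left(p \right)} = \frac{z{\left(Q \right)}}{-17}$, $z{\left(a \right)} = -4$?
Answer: $- \frac{19907}{29} \approx -686.45$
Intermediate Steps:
$Q = 0$ ($Q = \frac{0}{1} = 0 \cdot 1 = 0$)
$M{\left(p \right)} = \frac{4}{17}$ ($M{\left(p \right)} = - \frac{4}{-17} = \left(-4\right) \left(- \frac{1}{17}\right) = \frac{4}{17}$)
$- \frac{99535}{Y{\left(M{\left(14 \right)} \right)}} = - \frac{99535}{145} = \left(-99535\right) \frac{1}{145} = - \frac{19907}{29}$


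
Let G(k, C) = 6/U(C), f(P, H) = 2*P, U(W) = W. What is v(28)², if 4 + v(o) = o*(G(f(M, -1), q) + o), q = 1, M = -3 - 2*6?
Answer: 898704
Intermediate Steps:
M = -15 (M = -3 - 12 = -15)
G(k, C) = 6/C
v(o) = -4 + o*(6 + o) (v(o) = -4 + o*(6/1 + o) = -4 + o*(6*1 + o) = -4 + o*(6 + o))
v(28)² = (-4 + 28² + 6*28)² = (-4 + 784 + 168)² = 948² = 898704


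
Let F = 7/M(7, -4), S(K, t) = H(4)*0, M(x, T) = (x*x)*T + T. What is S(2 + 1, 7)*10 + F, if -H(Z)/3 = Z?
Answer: -7/200 ≈ -0.035000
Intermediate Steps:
H(Z) = -3*Z
M(x, T) = T + T*x² (M(x, T) = x²*T + T = T*x² + T = T + T*x²)
S(K, t) = 0 (S(K, t) = -3*4*0 = -12*0 = 0)
F = -7/200 (F = 7/((-4*(1 + 7²))) = 7/((-4*(1 + 49))) = 7/((-4*50)) = 7/(-200) = 7*(-1/200) = -7/200 ≈ -0.035000)
S(2 + 1, 7)*10 + F = 0*10 - 7/200 = 0 - 7/200 = -7/200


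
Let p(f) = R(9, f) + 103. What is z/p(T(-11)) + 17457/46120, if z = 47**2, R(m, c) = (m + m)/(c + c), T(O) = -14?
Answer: 1451323001/66089960 ≈ 21.960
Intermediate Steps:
R(m, c) = m/c (R(m, c) = (2*m)/((2*c)) = (2*m)*(1/(2*c)) = m/c)
p(f) = 103 + 9/f (p(f) = 9/f + 103 = 103 + 9/f)
z = 2209
z/p(T(-11)) + 17457/46120 = 2209/(103 + 9/(-14)) + 17457/46120 = 2209/(103 + 9*(-1/14)) + 17457*(1/46120) = 2209/(103 - 9/14) + 17457/46120 = 2209/(1433/14) + 17457/46120 = 2209*(14/1433) + 17457/46120 = 30926/1433 + 17457/46120 = 1451323001/66089960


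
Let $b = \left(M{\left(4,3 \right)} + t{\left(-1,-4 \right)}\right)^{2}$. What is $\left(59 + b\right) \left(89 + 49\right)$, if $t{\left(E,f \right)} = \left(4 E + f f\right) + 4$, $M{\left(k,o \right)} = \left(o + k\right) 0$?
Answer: $43470$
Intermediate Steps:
$M{\left(k,o \right)} = 0$ ($M{\left(k,o \right)} = \left(k + o\right) 0 = 0$)
$t{\left(E,f \right)} = 4 + f^{2} + 4 E$ ($t{\left(E,f \right)} = \left(4 E + f^{2}\right) + 4 = \left(f^{2} + 4 E\right) + 4 = 4 + f^{2} + 4 E$)
$b = 256$ ($b = \left(0 + \left(4 + \left(-4\right)^{2} + 4 \left(-1\right)\right)\right)^{2} = \left(0 + \left(4 + 16 - 4\right)\right)^{2} = \left(0 + 16\right)^{2} = 16^{2} = 256$)
$\left(59 + b\right) \left(89 + 49\right) = \left(59 + 256\right) \left(89 + 49\right) = 315 \cdot 138 = 43470$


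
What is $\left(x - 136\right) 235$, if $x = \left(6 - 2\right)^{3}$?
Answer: $-16920$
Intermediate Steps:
$x = 64$ ($x = 4^{3} = 64$)
$\left(x - 136\right) 235 = \left(64 - 136\right) 235 = \left(-72\right) 235 = -16920$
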